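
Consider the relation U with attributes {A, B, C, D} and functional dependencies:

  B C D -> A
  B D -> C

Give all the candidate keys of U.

{B, D}

Attributes B, D never appear on any right-hand side, so every candidate key must contain {B, D}.
{B, D}⁺ = {A, B, C, D}, which is all of the schema, so {B, D} is the only candidate key.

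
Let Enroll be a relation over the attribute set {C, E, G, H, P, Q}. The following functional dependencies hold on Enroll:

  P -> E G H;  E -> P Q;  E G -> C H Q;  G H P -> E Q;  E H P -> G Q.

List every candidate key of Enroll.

{E}; {P}

{E}⁺: E→PQ adds P, Q; P→EGH adds G, H; EG→CHQ adds C → {C, E, G, H, P, Q}.
{P}⁺: P→EGH adds E, G, H; E→PQ adds Q; EG→CHQ adds C → {C, E, G, H, P, Q}.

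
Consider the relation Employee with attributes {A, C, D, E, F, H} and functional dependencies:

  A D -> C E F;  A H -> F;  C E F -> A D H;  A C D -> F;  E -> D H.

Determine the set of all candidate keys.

{A, D}⁺: AD→CEF adds C, E, F; CEF→ADH adds H → {A, C, D, E, F, H}. Minimal: {D}⁺ = {D}; {A}⁺ = {A} — none reach the full schema.
{A, E}⁺: E→DH adds D, H; AD→CEF adds C, F → {A, C, D, E, F, H}. Minimal: {E}⁺ = {D, E, H}; {A}⁺ = {A} — none reach the full schema.
{C, E, F}⁺: CEF→ADH adds A, D, H → {A, C, D, E, F, H}. Minimal: {E, F}⁺ = {D, E, F, H}; {C, F}⁺ = {C, F}; {C, E}⁺ = {C, D, E, H} — none reach the full schema.
Any other superkey contains one of these as a subset, so there are no further candidate keys.

AD, AE, CEF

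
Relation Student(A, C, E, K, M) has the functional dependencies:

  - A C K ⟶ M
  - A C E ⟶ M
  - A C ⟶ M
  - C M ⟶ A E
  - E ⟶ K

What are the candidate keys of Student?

(A, C), (C, M)

Attribute C never appears on the right-hand side of any dependency, so C must belong to every candidate key.
{C}⁺ = {C}, which is not all of the schema, so we must add further attributes.
{A, C}⁺: AC→M adds M; CM→AE adds E; E→K adds K → {A, C, E, K, M}. Minimal: {C}⁺ = {C}; {A}⁺ = {A} — none reach the full schema.
{C, M}⁺: CM→AE adds A, E; E→K adds K → {A, C, E, K, M}. Minimal: {M}⁺ = {M}; {C}⁺ = {C} — none reach the full schema.
Any other superkey contains one of these as a subset, so there are no further candidate keys.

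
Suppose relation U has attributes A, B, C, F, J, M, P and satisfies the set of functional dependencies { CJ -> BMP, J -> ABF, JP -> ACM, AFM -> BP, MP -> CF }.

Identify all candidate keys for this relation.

Attribute J never appears on the right-hand side of any dependency, so J must belong to every candidate key.
{J}⁺ = {A, B, F, J}, which is not all of the schema, so we must add further attributes.
{C, J}⁺: CJ→BMP adds B, M, P; J→ABF adds A, F → {A, B, C, F, J, M, P}. Minimal: {J}⁺ = {A, B, F, J}; {C}⁺ = {C} — none reach the full schema.
{J, M}⁺: J→ABF adds A, B, F; AFM→BP adds P; MP→CF adds C → {A, B, C, F, J, M, P}. Minimal: {M}⁺ = {M}; {J}⁺ = {A, B, F, J} — none reach the full schema.
{J, P}⁺: J→ABF adds A, B, F; JP→ACM adds C, M → {A, B, C, F, J, M, P}. Minimal: {P}⁺ = {P}; {J}⁺ = {A, B, F, J} — none reach the full schema.

{C, J}, {J, M}, {J, P}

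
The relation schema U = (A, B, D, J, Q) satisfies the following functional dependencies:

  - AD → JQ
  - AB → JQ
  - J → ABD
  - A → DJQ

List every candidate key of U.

(A); (J)

{A}⁺: A→DJQ adds D, J, Q; J→ABD adds B → {A, B, D, J, Q}.
{J}⁺: J→ABD adds A, B, D; A→DJQ adds Q → {A, B, D, J, Q}.
Any other superkey contains one of these as a subset, so there are no further candidate keys.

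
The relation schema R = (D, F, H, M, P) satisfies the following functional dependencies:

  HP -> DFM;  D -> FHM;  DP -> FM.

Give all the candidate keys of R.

{D, P}, {H, P}

{D, P}⁺: D→FHM adds F, H, M → {D, F, H, M, P}.
{H, P}⁺: HP→DFM adds D, F, M → {D, F, H, M, P}.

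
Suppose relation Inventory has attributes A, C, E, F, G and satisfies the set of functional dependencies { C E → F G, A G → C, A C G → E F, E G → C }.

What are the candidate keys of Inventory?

Attribute A never appears on the right-hand side of any dependency, so A must belong to every candidate key.
{A}⁺ = {A}, which is not all of the schema, so we must add further attributes.
{A, G}⁺: AG→C adds C; ACG→EF adds E, F → {A, C, E, F, G}.
{A, C, E}⁺: CE→FG adds F, G → {A, C, E, F, G}.
Any other superkey contains one of these as a subset, so there are no further candidate keys.

AG; ACE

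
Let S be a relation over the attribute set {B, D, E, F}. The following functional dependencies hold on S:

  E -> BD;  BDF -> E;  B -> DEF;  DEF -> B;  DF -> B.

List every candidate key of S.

{B}⁺: B→DEF adds D, E, F → {B, D, E, F}.
{E}⁺: E→BD adds B, D; B→DEF adds F → {B, D, E, F}.
{D, F}⁺: DF→B adds B; BDF→E adds E → {B, D, E, F}. Minimal: {F}⁺ = {F}; {D}⁺ = {D} — none reach the full schema.
Any other superkey contains one of these as a subset, so there are no further candidate keys.

{B}, {E}, {D, F}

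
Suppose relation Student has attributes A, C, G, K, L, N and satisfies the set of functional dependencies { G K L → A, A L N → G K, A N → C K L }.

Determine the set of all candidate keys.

Attribute N never appears on the right-hand side of any dependency, so N must belong to every candidate key.
{N}⁺ = {N}, which is not all of the schema, so we must add further attributes.
{A, N}⁺: AN→CKL adds C, K, L; ALN→GK adds G → {A, C, G, K, L, N}. Minimal: {N}⁺ = {N}; {A}⁺ = {A} — none reach the full schema.
{G, K, L, N}⁺: GKL→A adds A; AN→CKL adds C → {A, C, G, K, L, N}. Minimal: {K, L, N}⁺ = {K, L, N}; {G, L, N}⁺ = {G, L, N}; {G, K, N}⁺ = {G, K, N}; … — none reach the full schema.

{A, N}, {G, K, L, N}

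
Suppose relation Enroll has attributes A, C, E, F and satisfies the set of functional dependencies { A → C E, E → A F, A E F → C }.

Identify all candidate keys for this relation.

{A}⁺: A→CE adds C, E; E→AF adds F → {A, C, E, F}.
{E}⁺: E→AF adds A, F; AEF→C adds C → {A, C, E, F}.

{A}, {E}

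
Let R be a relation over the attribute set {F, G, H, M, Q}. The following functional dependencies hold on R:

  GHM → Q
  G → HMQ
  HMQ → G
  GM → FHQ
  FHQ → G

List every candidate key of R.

{G}⁺: G→HMQ adds H, M, Q; GM→FHQ adds F → {F, G, H, M, Q}.
{F, H, Q}⁺: FHQ→G adds G; G→HMQ adds M → {F, G, H, M, Q}.
{H, M, Q}⁺: HMQ→G adds G; GM→FHQ adds F → {F, G, H, M, Q}.
Any other superkey contains one of these as a subset, so there are no further candidate keys.

G, FHQ, HMQ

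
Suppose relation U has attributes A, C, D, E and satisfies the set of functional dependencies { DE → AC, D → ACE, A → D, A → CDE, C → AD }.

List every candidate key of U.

{A}⁺: A→D adds D; A→CDE adds C, E → {A, C, D, E}.
{C}⁺: C→AD adds A, D; D→ACE adds E → {A, C, D, E}.
{D}⁺: D→ACE adds A, C, E → {A, C, D, E}.

{A}, {C}, {D}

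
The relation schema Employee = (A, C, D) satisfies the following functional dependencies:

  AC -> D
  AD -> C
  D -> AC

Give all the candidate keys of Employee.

{D}⁺: D→AC adds A, C → {A, C, D}.
{A, C}⁺: AC→D adds D → {A, C, D}.
Any other superkey contains one of these as a subset, so there are no further candidate keys.

{D}, {A, C}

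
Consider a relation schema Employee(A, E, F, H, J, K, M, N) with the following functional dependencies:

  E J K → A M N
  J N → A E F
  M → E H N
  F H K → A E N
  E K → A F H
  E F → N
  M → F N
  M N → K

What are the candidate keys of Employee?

{J, M}, {E, J, K}, {J, K, N}, {F, H, J, K}

Attribute J never appears on the right-hand side of any dependency, so J must belong to every candidate key.
{J}⁺ = {J}, which is not all of the schema, so we must add further attributes.
{J, M}⁺: M→EHN adds E, H, N; M→FN adds F; MN→K adds K; EJK→AMN adds A → {A, E, F, H, J, K, M, N}. Minimal: {M}⁺ = {A, E, F, H, K, M, N}; {J}⁺ = {J} — none reach the full schema.
{E, J, K}⁺: EJK→AMN adds A, M, N; JN→AEF adds F; M→EHN adds H → {A, E, F, H, J, K, M, N}. Minimal: {J, K}⁺ = {J, K}; {E, K}⁺ = {A, E, F, H, K, N}; {E, J}⁺ = {E, J} — none reach the full schema.
{J, K, N}⁺: JN→AEF adds A, E, F; EK→AFH adds H; EJK→AMN adds M → {A, E, F, H, J, K, M, N}. Minimal: {K, N}⁺ = {K, N}; {J, N}⁺ = {A, E, F, J, N}; {J, K}⁺ = {J, K} — none reach the full schema.
{F, H, J, K}⁺: FHK→AEN adds A, E, N; EJK→AMN adds M → {A, E, F, H, J, K, M, N}. Minimal: {H, J, K}⁺ = {H, J, K}; {F, J, K}⁺ = {F, J, K}; {F, H, K}⁺ = {A, E, F, H, K, N}; … — none reach the full schema.
Any other superkey contains one of these as a subset, so there are no further candidate keys.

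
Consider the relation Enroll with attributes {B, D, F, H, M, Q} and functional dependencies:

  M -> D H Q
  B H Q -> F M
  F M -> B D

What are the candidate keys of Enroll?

{B, M}⁺: M→DHQ adds D, H, Q; BHQ→FM adds F → {B, D, F, H, M, Q}. Minimal: {M}⁺ = {D, H, M, Q}; {B}⁺ = {B} — none reach the full schema.
{F, M}⁺: M→DHQ adds D, H, Q; FM→BD adds B → {B, D, F, H, M, Q}. Minimal: {M}⁺ = {D, H, M, Q}; {F}⁺ = {F} — none reach the full schema.
{B, H, Q}⁺: BHQ→FM adds F, M; FM→BD adds D → {B, D, F, H, M, Q}. Minimal: {H, Q}⁺ = {H, Q}; {B, Q}⁺ = {B, Q}; {B, H}⁺ = {B, H} — none reach the full schema.

{B, M}, {F, M}, {B, H, Q}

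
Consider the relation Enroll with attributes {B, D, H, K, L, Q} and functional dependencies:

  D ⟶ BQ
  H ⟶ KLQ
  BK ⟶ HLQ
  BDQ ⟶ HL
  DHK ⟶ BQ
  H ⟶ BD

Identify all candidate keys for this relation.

{D}, {H}, {B, K}

{D}⁺: D→BQ adds B, Q; BDQ→HL adds H, L; H→KLQ adds K → {B, D, H, K, L, Q}.
{H}⁺: H→KLQ adds K, L, Q; H→BD adds B, D → {B, D, H, K, L, Q}.
{B, K}⁺: BK→HLQ adds H, L, Q; H→BD adds D → {B, D, H, K, L, Q}. Minimal: {K}⁺ = {K}; {B}⁺ = {B} — none reach the full schema.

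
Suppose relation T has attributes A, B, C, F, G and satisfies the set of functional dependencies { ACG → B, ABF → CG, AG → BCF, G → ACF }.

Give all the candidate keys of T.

(G), (A, B, F)

{G}⁺: G→ACF adds A, C, F; ACG→B adds B → {A, B, C, F, G}.
{A, B, F}⁺: ABF→CG adds C, G → {A, B, C, F, G}. Minimal: {B, F}⁺ = {B, F}; {A, F}⁺ = {A, F}; {A, B}⁺ = {A, B} — none reach the full schema.
Any other superkey contains one of these as a subset, so there are no further candidate keys.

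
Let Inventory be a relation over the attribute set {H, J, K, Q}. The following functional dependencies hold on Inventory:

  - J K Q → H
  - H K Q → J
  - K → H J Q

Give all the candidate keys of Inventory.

(K)

Attribute K never appears on the right-hand side of any dependency, so K must belong to every candidate key.
{K}⁺ = {H, J, K, Q}, which is all of the schema, so {K} is the only candidate key.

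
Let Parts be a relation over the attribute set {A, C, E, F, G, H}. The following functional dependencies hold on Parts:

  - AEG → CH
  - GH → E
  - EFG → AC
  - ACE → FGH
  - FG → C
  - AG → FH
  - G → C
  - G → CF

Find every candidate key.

(A, G), (E, G), (G, H), (A, C, E)

{A, G}⁺: AG→FH adds F, H; G→C adds C; GH→E adds E → {A, C, E, F, G, H}. Minimal: {G}⁺ = {C, F, G}; {A}⁺ = {A} — none reach the full schema.
{E, G}⁺: G→C adds C; G→CF adds F; EFG→AC adds A; ACE→FGH adds H → {A, C, E, F, G, H}. Minimal: {G}⁺ = {C, F, G}; {E}⁺ = {E} — none reach the full schema.
{G, H}⁺: GH→E adds E; G→C adds C; G→CF adds F; EFG→AC adds A → {A, C, E, F, G, H}. Minimal: {H}⁺ = {H}; {G}⁺ = {C, F, G} — none reach the full schema.
{A, C, E}⁺: ACE→FGH adds F, G, H → {A, C, E, F, G, H}. Minimal: {C, E}⁺ = {C, E}; {A, E}⁺ = {A, E}; {A, C}⁺ = {A, C} — none reach the full schema.
Any other superkey contains one of these as a subset, so there are no further candidate keys.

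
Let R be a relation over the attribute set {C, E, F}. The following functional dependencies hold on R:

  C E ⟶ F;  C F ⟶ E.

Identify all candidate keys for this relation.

Attribute C never appears on the right-hand side of any dependency, so C must belong to every candidate key.
{C}⁺ = {C}, which is not all of the schema, so we must add further attributes.
{C, E}⁺: CE→F adds F → {C, E, F}. Minimal: {E}⁺ = {E}; {C}⁺ = {C} — none reach the full schema.
{C, F}⁺: CF→E adds E → {C, E, F}. Minimal: {F}⁺ = {F}; {C}⁺ = {C} — none reach the full schema.

{C, E}, {C, F}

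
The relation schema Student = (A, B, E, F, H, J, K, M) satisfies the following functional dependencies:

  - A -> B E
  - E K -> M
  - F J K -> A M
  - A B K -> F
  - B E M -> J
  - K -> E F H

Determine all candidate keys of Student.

AK, BK, JK

Attribute K never appears on the right-hand side of any dependency, so K must belong to every candidate key.
{K}⁺ = {E, F, H, K, M}, which is not all of the schema, so we must add further attributes.
{A, K}⁺: A→BE adds B, E; EK→M adds M; ABK→F adds F; BEM→J adds J; K→EFH adds H → {A, B, E, F, H, J, K, M}.
{B, K}⁺: K→EFH adds E, F, H; EK→M adds M; BEM→J adds J; FJK→AM adds A → {A, B, E, F, H, J, K, M}.
{J, K}⁺: K→EFH adds E, F, H; EK→M adds M; FJK→AM adds A; A→BE adds B → {A, B, E, F, H, J, K, M}.
Any other superkey contains one of these as a subset, so there are no further candidate keys.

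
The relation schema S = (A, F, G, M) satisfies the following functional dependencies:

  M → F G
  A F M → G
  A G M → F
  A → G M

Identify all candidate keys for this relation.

Attribute A never appears on the right-hand side of any dependency, so A must belong to every candidate key.
{A}⁺ = {A, F, G, M}, which is all of the schema, so {A} is the only candidate key.

{A}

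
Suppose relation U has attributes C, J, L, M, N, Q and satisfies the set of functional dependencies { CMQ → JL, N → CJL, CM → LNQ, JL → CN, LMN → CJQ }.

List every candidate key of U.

Attribute M never appears on the right-hand side of any dependency, so M must belong to every candidate key.
{M}⁺ = {M}, which is not all of the schema, so we must add further attributes.
{C, M}⁺: CM→LNQ adds L, N, Q; LMN→CJQ adds J → {C, J, L, M, N, Q}. Minimal: {M}⁺ = {M}; {C}⁺ = {C} — none reach the full schema.
{M, N}⁺: N→CJL adds C, J, L; CM→LNQ adds Q → {C, J, L, M, N, Q}. Minimal: {N}⁺ = {C, J, L, N}; {M}⁺ = {M} — none reach the full schema.
{J, L, M}⁺: JL→CN adds C, N; LMN→CJQ adds Q → {C, J, L, M, N, Q}. Minimal: {L, M}⁺ = {L, M}; {J, M}⁺ = {J, M}; {J, L}⁺ = {C, J, L, N} — none reach the full schema.

{C, M}; {M, N}; {J, L, M}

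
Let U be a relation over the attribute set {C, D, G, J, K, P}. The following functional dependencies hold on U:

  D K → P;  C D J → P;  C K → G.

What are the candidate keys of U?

(C, D, J, K)

Attributes C, D, J, K never appear on any right-hand side, so every candidate key must contain {C, D, J, K}.
{C, D, J, K}⁺ = {C, D, G, J, K, P}, which is all of the schema, so {C, D, J, K} is the only candidate key.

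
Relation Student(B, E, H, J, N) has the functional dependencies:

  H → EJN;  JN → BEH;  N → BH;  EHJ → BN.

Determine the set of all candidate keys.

{H}⁺: H→EJN adds E, J, N; JN→BEH adds B → {B, E, H, J, N}.
{N}⁺: N→BH adds B, H; H→EJN adds E, J → {B, E, H, J, N}.
Any other superkey contains one of these as a subset, so there are no further candidate keys.

{H}; {N}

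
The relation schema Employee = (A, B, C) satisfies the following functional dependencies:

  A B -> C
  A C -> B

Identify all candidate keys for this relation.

Attribute A never appears on the right-hand side of any dependency, so A must belong to every candidate key.
{A}⁺ = {A}, which is not all of the schema, so we must add further attributes.
{A, B}⁺: AB→C adds C → {A, B, C}. Minimal: {B}⁺ = {B}; {A}⁺ = {A} — none reach the full schema.
{A, C}⁺: AC→B adds B → {A, B, C}. Minimal: {C}⁺ = {C}; {A}⁺ = {A} — none reach the full schema.
Any other superkey contains one of these as a subset, so there are no further candidate keys.

{A, B}, {A, C}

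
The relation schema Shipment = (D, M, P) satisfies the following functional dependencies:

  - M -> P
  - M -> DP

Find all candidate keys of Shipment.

{M}

Attribute M never appears on the right-hand side of any dependency, so M must belong to every candidate key.
{M}⁺ = {D, M, P}, which is all of the schema, so {M} is the only candidate key.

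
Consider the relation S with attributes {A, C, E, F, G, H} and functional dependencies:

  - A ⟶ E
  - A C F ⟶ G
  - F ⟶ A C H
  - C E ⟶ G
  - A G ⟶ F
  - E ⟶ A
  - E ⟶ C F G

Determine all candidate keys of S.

{A}⁺: A→E adds E; E→CFG adds C, F, G; F→ACH adds H → {A, C, E, F, G, H}.
{E}⁺: E→A adds A; E→CFG adds C, F, G; F→ACH adds H → {A, C, E, F, G, H}.
{F}⁺: F→ACH adds A, C, H; A→E adds E; ACF→G adds G → {A, C, E, F, G, H}.

{A}, {E}, {F}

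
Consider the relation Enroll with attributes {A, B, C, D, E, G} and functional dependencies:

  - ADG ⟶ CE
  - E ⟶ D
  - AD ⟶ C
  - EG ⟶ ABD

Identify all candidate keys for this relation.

{E, G}, {A, D, G}

Attribute G never appears on the right-hand side of any dependency, so G must belong to every candidate key.
{G}⁺ = {G}, which is not all of the schema, so we must add further attributes.
{E, G}⁺: E→D adds D; EG→ABD adds A, B; ADG→CE adds C → {A, B, C, D, E, G}. Minimal: {G}⁺ = {G}; {E}⁺ = {D, E} — none reach the full schema.
{A, D, G}⁺: ADG→CE adds C, E; EG→ABD adds B → {A, B, C, D, E, G}. Minimal: {D, G}⁺ = {D, G}; {A, G}⁺ = {A, G}; {A, D}⁺ = {A, C, D} — none reach the full schema.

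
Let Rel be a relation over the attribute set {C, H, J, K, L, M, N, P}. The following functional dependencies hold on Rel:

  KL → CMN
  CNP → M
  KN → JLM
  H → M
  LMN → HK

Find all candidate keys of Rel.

(K, L, P), (K, N, P), (C, L, N, P), (H, L, N, P), (L, M, N, P)

{K, L, P}⁺: KL→CMN adds C, M, N; KN→JLM adds J; LMN→HK adds H → {C, H, J, K, L, M, N, P}.
{K, N, P}⁺: KN→JLM adds J, L, M; LMN→HK adds H; KL→CMN adds C → {C, H, J, K, L, M, N, P}.
{C, L, N, P}⁺: CNP→M adds M; LMN→HK adds H, K; KN→JLM adds J → {C, H, J, K, L, M, N, P}.
{H, L, N, P}⁺: H→M adds M; LMN→HK adds K; KL→CMN adds C; KN→JLM adds J → {C, H, J, K, L, M, N, P}.
{L, M, N, P}⁺: LMN→HK adds H, K; KL→CMN adds C; KN→JLM adds J → {C, H, J, K, L, M, N, P}.
Any other superkey contains one of these as a subset, so there are no further candidate keys.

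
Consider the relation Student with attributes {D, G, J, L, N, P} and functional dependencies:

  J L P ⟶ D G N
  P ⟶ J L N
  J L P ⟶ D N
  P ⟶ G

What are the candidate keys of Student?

{P}

Attribute P never appears on the right-hand side of any dependency, so P must belong to every candidate key.
{P}⁺ = {D, G, J, L, N, P}, which is all of the schema, so {P} is the only candidate key.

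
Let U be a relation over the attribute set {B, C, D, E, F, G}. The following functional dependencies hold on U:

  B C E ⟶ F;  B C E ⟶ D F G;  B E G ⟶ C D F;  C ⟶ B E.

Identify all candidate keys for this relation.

{C}⁺: C→BE adds B, E; BCE→F adds F; BCE→DFG adds D, G → {B, C, D, E, F, G}.
{B, E, G}⁺: BEG→CDF adds C, D, F → {B, C, D, E, F, G}. Minimal: {E, G}⁺ = {E, G}; {B, G}⁺ = {B, G}; {B, E}⁺ = {B, E} — none reach the full schema.

{C}; {B, E, G}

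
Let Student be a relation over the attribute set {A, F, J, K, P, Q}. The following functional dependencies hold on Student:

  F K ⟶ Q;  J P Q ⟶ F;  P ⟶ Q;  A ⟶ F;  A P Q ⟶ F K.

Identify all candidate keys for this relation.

{A, J, P}

Attributes A, J, P never appear on any right-hand side, so every candidate key must contain {A, J, P}.
{A, J, P}⁺ = {A, F, J, K, P, Q}, which is all of the schema, so {A, J, P} is the only candidate key.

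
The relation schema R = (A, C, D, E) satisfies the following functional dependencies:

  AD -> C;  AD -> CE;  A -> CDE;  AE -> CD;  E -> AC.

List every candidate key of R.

{A}⁺: A→CDE adds C, D, E → {A, C, D, E}.
{E}⁺: E→AC adds A, C; A→CDE adds D → {A, C, D, E}.
Any other superkey contains one of these as a subset, so there are no further candidate keys.

A; E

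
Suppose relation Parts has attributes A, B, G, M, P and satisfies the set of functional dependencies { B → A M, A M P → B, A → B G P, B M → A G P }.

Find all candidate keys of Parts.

{A}; {B}

{A}⁺: A→BGP adds B, G, P; B→AM adds M → {A, B, G, M, P}.
{B}⁺: B→AM adds A, M; A→BGP adds G, P → {A, B, G, M, P}.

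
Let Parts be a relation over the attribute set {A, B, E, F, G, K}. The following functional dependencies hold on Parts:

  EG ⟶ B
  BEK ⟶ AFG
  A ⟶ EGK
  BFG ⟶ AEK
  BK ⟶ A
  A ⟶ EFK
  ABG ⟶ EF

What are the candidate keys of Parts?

{A}, {B, K}, {B, F, G}, {E, F, G}, {E, G, K}

{A}⁺: A→EGK adds E, G, K; A→EFK adds F; EG→B adds B → {A, B, E, F, G, K}.
{B, K}⁺: BK→A adds A; A→EFK adds E, F; BEK→AFG adds G → {A, B, E, F, G, K}. Minimal: {K}⁺ = {K}; {B}⁺ = {B} — none reach the full schema.
{B, F, G}⁺: BFG→AEK adds A, E, K → {A, B, E, F, G, K}. Minimal: {F, G}⁺ = {F, G}; {B, G}⁺ = {B, G}; {B, F}⁺ = {B, F} — none reach the full schema.
{E, F, G}⁺: EG→B adds B; BFG→AEK adds A, K → {A, B, E, F, G, K}. Minimal: {F, G}⁺ = {F, G}; {E, G}⁺ = {B, E, G}; {E, F}⁺ = {E, F} — none reach the full schema.
{E, G, K}⁺: EG→B adds B; BEK→AFG adds A, F → {A, B, E, F, G, K}. Minimal: {G, K}⁺ = {G, K}; {E, K}⁺ = {E, K}; {E, G}⁺ = {B, E, G} — none reach the full schema.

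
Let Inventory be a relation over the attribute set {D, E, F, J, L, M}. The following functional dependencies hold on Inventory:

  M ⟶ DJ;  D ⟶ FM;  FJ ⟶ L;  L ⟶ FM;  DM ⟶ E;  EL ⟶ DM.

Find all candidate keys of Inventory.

{D}, {L}, {M}, {F, J}

{D}⁺: D→FM adds F, M; DM→E adds E; M→DJ adds J; FJ→L adds L → {D, E, F, J, L, M}.
{L}⁺: L→FM adds F, M; M→DJ adds D, J; DM→E adds E → {D, E, F, J, L, M}.
{M}⁺: M→DJ adds D, J; D→FM adds F; FJ→L adds L; DM→E adds E → {D, E, F, J, L, M}.
{F, J}⁺: FJ→L adds L; L→FM adds M; M→DJ adds D; DM→E adds E → {D, E, F, J, L, M}. Minimal: {J}⁺ = {J}; {F}⁺ = {F} — none reach the full schema.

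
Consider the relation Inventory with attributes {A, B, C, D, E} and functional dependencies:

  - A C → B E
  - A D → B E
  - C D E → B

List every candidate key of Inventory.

(A, C, D)

{A, C, D}⁺: AC→BE adds B, E → {A, B, C, D, E}.
No other minimal superkey exists.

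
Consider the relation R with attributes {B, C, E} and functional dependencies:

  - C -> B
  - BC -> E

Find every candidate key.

Attribute C never appears on the right-hand side of any dependency, so C must belong to every candidate key.
{C}⁺ = {B, C, E}, which is all of the schema, so {C} is the only candidate key.

{C}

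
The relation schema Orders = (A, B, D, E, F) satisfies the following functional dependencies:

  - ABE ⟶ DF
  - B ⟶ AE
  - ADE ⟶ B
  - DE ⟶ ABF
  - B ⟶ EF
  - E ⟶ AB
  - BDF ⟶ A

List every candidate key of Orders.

(B), (E)

{B}⁺: B→AE adds A, E; B→EF adds F; ABE→DF adds D → {A, B, D, E, F}.
{E}⁺: E→AB adds A, B; ABE→DF adds D, F → {A, B, D, E, F}.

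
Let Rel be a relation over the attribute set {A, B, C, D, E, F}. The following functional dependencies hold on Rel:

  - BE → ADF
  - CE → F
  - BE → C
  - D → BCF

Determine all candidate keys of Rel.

{B, E}, {D, E}

{B, E}⁺: BE→ADF adds A, D, F; BE→C adds C → {A, B, C, D, E, F}. Minimal: {E}⁺ = {E}; {B}⁺ = {B} — none reach the full schema.
{D, E}⁺: D→BCF adds B, C, F; BE→ADF adds A → {A, B, C, D, E, F}. Minimal: {E}⁺ = {E}; {D}⁺ = {B, C, D, F} — none reach the full schema.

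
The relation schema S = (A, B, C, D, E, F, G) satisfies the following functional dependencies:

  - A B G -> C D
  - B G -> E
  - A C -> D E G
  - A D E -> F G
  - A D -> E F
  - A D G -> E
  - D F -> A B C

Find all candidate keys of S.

AC; AD; DF; ABG

{A, C}⁺: AC→DEG adds D, E, G; ADE→FG adds F; DF→ABC adds B → {A, B, C, D, E, F, G}. Minimal: {C}⁺ = {C}; {A}⁺ = {A} — none reach the full schema.
{A, D}⁺: AD→EF adds E, F; DF→ABC adds B, C; AC→DEG adds G → {A, B, C, D, E, F, G}. Minimal: {D}⁺ = {D}; {A}⁺ = {A} — none reach the full schema.
{D, F}⁺: DF→ABC adds A, B, C; AC→DEG adds E, G → {A, B, C, D, E, F, G}. Minimal: {F}⁺ = {F}; {D}⁺ = {D} — none reach the full schema.
{A, B, G}⁺: ABG→CD adds C, D; BG→E adds E; ADE→FG adds F → {A, B, C, D, E, F, G}. Minimal: {B, G}⁺ = {B, E, G}; {A, G}⁺ = {A, G}; {A, B}⁺ = {A, B} — none reach the full schema.
Any other superkey contains one of these as a subset, so there are no further candidate keys.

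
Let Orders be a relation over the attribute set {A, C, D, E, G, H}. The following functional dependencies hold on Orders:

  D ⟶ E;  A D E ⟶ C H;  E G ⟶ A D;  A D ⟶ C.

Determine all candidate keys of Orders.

{D, G}⁺: D→E adds E; EG→AD adds A; AD→C adds C; ADE→CH adds H → {A, C, D, E, G, H}.
{E, G}⁺: EG→AD adds A, D; AD→C adds C; ADE→CH adds H → {A, C, D, E, G, H}.

(D, G), (E, G)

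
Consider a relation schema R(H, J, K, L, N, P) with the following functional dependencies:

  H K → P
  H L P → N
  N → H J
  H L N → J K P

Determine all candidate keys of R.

Attribute L never appears on the right-hand side of any dependency, so L must belong to every candidate key.
{L}⁺ = {L}, which is not all of the schema, so we must add further attributes.
{L, N}⁺: N→HJ adds H, J; HLN→JKP adds K, P → {H, J, K, L, N, P}. Minimal: {N}⁺ = {H, J, N}; {L}⁺ = {L} — none reach the full schema.
{H, K, L}⁺: HK→P adds P; HLP→N adds N; N→HJ adds J → {H, J, K, L, N, P}. Minimal: {K, L}⁺ = {K, L}; {H, L}⁺ = {H, L}; {H, K}⁺ = {H, K, P} — none reach the full schema.
{H, L, P}⁺: HLP→N adds N; N→HJ adds J; HLN→JKP adds K → {H, J, K, L, N, P}. Minimal: {L, P}⁺ = {L, P}; {H, P}⁺ = {H, P}; {H, L}⁺ = {H, L} — none reach the full schema.
Any other superkey contains one of these as a subset, so there are no further candidate keys.

{L, N}, {H, K, L}, {H, L, P}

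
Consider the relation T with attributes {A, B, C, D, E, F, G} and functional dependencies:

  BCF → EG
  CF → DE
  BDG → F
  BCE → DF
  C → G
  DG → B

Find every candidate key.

Attributes A, C never appear on any right-hand side, so every candidate key must contain {A, C}.
{A, C}⁺ = {A, C, G}, which is not all of the schema, so we must add further attributes.
{A, C, D}⁺: C→G adds G; DG→B adds B; BDG→F adds F; BCF→EG adds E → {A, B, C, D, E, F, G}.
{A, C, F}⁺: CF→DE adds D, E; C→G adds G; DG→B adds B → {A, B, C, D, E, F, G}.
{A, B, C, E}⁺: BCE→DF adds D, F; C→G adds G → {A, B, C, D, E, F, G}.
Any other superkey contains one of these as a subset, so there are no further candidate keys.

(A, C, D), (A, C, F), (A, B, C, E)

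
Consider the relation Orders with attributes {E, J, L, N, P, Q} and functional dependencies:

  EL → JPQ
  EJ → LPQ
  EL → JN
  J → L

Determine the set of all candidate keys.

{E, J}; {E, L}

Attribute E never appears on the right-hand side of any dependency, so E must belong to every candidate key.
{E}⁺ = {E}, which is not all of the schema, so we must add further attributes.
{E, J}⁺: EJ→LPQ adds L, P, Q; EL→JN adds N → {E, J, L, N, P, Q}.
{E, L}⁺: EL→JPQ adds J, P, Q; EL→JN adds N → {E, J, L, N, P, Q}.
Any other superkey contains one of these as a subset, so there are no further candidate keys.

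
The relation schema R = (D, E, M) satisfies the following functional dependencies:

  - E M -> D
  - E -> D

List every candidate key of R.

Attributes E, M never appear on any right-hand side, so every candidate key must contain {E, M}.
{E, M}⁺ = {D, E, M}, which is all of the schema, so {E, M} is the only candidate key.

{E, M}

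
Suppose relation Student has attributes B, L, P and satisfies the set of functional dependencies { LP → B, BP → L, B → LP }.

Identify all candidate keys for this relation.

{B}⁺: B→LP adds L, P → {B, L, P}.
{L, P}⁺: LP→B adds B → {B, L, P}.
Any other superkey contains one of these as a subset, so there are no further candidate keys.

(B), (L, P)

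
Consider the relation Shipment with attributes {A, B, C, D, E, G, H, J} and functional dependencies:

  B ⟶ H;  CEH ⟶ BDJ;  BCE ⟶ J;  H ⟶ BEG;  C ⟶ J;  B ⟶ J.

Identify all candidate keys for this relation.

ABC; ACH

Attributes A, C never appear on any right-hand side, so every candidate key must contain {A, C}.
{A, C}⁺ = {A, C, J}, which is not all of the schema, so we must add further attributes.
{A, B, C}⁺: B→H adds H; H→BEG adds E, G; C→J adds J; CEH→BDJ adds D → {A, B, C, D, E, G, H, J}. Minimal: {B, C}⁺ = {B, C, D, E, G, H, J}; {A, C}⁺ = {A, C, J}; {A, B}⁺ = {A, B, E, G, H, J} — none reach the full schema.
{A, C, H}⁺: H→BEG adds B, E, G; C→J adds J; CEH→BDJ adds D → {A, B, C, D, E, G, H, J}. Minimal: {C, H}⁺ = {B, C, D, E, G, H, J}; {A, H}⁺ = {A, B, E, G, H, J}; {A, C}⁺ = {A, C, J} — none reach the full schema.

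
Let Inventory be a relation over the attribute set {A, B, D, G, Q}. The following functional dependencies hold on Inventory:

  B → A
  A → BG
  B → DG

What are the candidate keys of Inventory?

Attribute Q never appears on the right-hand side of any dependency, so Q must belong to every candidate key.
{Q}⁺ = {Q}, which is not all of the schema, so we must add further attributes.
{A, Q}⁺: A→BG adds B, G; B→DG adds D → {A, B, D, G, Q}.
{B, Q}⁺: B→A adds A; A→BG adds G; B→DG adds D → {A, B, D, G, Q}.

AQ, BQ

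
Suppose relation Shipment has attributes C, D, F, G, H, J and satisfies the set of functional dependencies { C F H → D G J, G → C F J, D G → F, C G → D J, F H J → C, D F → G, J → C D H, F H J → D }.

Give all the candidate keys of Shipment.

{G}, {D, F}, {F, J}, {C, F, H}

{G}⁺: G→CFJ adds C, F, J; CG→DJ adds D; J→CDH adds H → {C, D, F, G, H, J}.
{D, F}⁺: DF→G adds G; G→CFJ adds C, J; J→CDH adds H → {C, D, F, G, H, J}. Minimal: {F}⁺ = {F}; {D}⁺ = {D} — none reach the full schema.
{F, J}⁺: J→CDH adds C, D, H; CFH→DGJ adds G → {C, D, F, G, H, J}. Minimal: {J}⁺ = {C, D, H, J}; {F}⁺ = {F} — none reach the full schema.
{C, F, H}⁺: CFH→DGJ adds D, G, J → {C, D, F, G, H, J}. Minimal: {F, H}⁺ = {F, H}; {C, H}⁺ = {C, H}; {C, F}⁺ = {C, F} — none reach the full schema.
Any other superkey contains one of these as a subset, so there are no further candidate keys.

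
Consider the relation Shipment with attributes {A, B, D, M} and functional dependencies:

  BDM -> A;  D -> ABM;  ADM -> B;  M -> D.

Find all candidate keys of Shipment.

{D}; {M}

{D}⁺: D→ABM adds A, B, M → {A, B, D, M}.
{M}⁺: M→D adds D; D→ABM adds A, B → {A, B, D, M}.
Any other superkey contains one of these as a subset, so there are no further candidate keys.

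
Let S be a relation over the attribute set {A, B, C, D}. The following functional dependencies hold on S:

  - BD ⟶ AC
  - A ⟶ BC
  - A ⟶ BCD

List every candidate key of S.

{A}; {B, D}

{A}⁺: A→BC adds B, C; A→BCD adds D → {A, B, C, D}.
{B, D}⁺: BD→AC adds A, C → {A, B, C, D}.
Any other superkey contains one of these as a subset, so there are no further candidate keys.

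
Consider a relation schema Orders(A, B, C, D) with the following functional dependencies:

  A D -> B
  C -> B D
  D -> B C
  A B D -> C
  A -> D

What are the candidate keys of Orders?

Attribute A never appears on the right-hand side of any dependency, so A must belong to every candidate key.
{A}⁺ = {A, B, C, D}, which is all of the schema, so {A} is the only candidate key.

{A}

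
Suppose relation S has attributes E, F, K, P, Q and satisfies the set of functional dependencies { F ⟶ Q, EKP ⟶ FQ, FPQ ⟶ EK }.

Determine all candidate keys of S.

{F, P}, {E, K, P}

Attribute P never appears on the right-hand side of any dependency, so P must belong to every candidate key.
{P}⁺ = {P}, which is not all of the schema, so we must add further attributes.
{F, P}⁺: F→Q adds Q; FPQ→EK adds E, K → {E, F, K, P, Q}.
{E, K, P}⁺: EKP→FQ adds F, Q → {E, F, K, P, Q}.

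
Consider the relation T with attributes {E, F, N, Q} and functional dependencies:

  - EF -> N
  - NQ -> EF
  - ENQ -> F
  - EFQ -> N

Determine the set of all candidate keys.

{N, Q}⁺: NQ→EF adds E, F → {E, F, N, Q}. Minimal: {Q}⁺ = {Q}; {N}⁺ = {N} — none reach the full schema.
{E, F, Q}⁺: EF→N adds N → {E, F, N, Q}. Minimal: {F, Q}⁺ = {F, Q}; {E, Q}⁺ = {E, Q}; {E, F}⁺ = {E, F, N} — none reach the full schema.

(N, Q); (E, F, Q)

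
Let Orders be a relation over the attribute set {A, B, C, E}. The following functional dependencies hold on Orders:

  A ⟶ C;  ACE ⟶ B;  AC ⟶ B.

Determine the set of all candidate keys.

Attributes A, E never appear on any right-hand side, so every candidate key must contain {A, E}.
{A, E}⁺ = {A, B, C, E}, which is all of the schema, so {A, E} is the only candidate key.

{A, E}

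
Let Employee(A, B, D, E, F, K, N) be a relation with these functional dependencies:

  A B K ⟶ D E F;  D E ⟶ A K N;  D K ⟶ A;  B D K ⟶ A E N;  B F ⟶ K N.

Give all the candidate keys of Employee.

Attribute B never appears on the right-hand side of any dependency, so B must belong to every candidate key.
{B}⁺ = {B}, which is not all of the schema, so we must add further attributes.
{A, B, F}⁺: BF→KN adds K, N; ABK→DEF adds D, E → {A, B, D, E, F, K, N}. Minimal: {B, F}⁺ = {B, F, K, N}; {A, F}⁺ = {A, F}; {A, B}⁺ = {A, B} — none reach the full schema.
{A, B, K}⁺: ABK→DEF adds D, E, F; DE→AKN adds N → {A, B, D, E, F, K, N}. Minimal: {B, K}⁺ = {B, K}; {A, K}⁺ = {A, K}; {A, B}⁺ = {A, B} — none reach the full schema.
{B, D, E}⁺: DE→AKN adds A, K, N; ABK→DEF adds F → {A, B, D, E, F, K, N}. Minimal: {D, E}⁺ = {A, D, E, K, N}; {B, E}⁺ = {B, E}; {B, D}⁺ = {B, D} — none reach the full schema.
{B, D, F}⁺: BF→KN adds K, N; DK→A adds A; BDK→AEN adds E → {A, B, D, E, F, K, N}. Minimal: {D, F}⁺ = {D, F}; {B, F}⁺ = {B, F, K, N}; {B, D}⁺ = {B, D} — none reach the full schema.
{B, D, K}⁺: DK→A adds A; BDK→AEN adds E, N; ABK→DEF adds F → {A, B, D, E, F, K, N}. Minimal: {D, K}⁺ = {A, D, K}; {B, K}⁺ = {B, K}; {B, D}⁺ = {B, D} — none reach the full schema.

(A, B, F); (A, B, K); (B, D, E); (B, D, F); (B, D, K)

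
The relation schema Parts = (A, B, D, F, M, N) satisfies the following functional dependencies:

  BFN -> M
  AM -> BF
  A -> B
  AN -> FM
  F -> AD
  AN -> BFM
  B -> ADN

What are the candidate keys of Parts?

{A}⁺: A→B adds B; B→ADN adds D, N; AN→FM adds F, M → {A, B, D, F, M, N}.
{B}⁺: B→ADN adds A, D, N; AN→FM adds F, M → {A, B, D, F, M, N}.
{F}⁺: F→AD adds A, D; A→B adds B; B→ADN adds N; BFN→M adds M → {A, B, D, F, M, N}.
Any other superkey contains one of these as a subset, so there are no further candidate keys.

(A), (B), (F)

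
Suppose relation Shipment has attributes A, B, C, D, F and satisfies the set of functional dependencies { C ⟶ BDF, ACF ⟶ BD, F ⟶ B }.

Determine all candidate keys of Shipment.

(A, C)

Attributes A, C never appear on any right-hand side, so every candidate key must contain {A, C}.
{A, C}⁺ = {A, B, C, D, F}, which is all of the schema, so {A, C} is the only candidate key.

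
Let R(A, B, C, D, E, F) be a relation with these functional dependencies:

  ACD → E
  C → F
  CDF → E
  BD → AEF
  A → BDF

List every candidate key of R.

{A, C}, {B, C, D}

{A, C}⁺: C→F adds F; A→BDF adds B, D; ACD→E adds E → {A, B, C, D, E, F}. Minimal: {C}⁺ = {C, F}; {A}⁺ = {A, B, D, E, F} — none reach the full schema.
{B, C, D}⁺: C→F adds F; CDF→E adds E; BD→AEF adds A → {A, B, C, D, E, F}. Minimal: {C, D}⁺ = {C, D, E, F}; {B, D}⁺ = {A, B, D, E, F}; {B, C}⁺ = {B, C, F} — none reach the full schema.
Any other superkey contains one of these as a subset, so there are no further candidate keys.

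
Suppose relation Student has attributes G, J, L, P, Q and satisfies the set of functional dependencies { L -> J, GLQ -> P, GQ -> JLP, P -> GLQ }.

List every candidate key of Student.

{P}⁺: P→GLQ adds G, L, Q; L→J adds J → {G, J, L, P, Q}.
{G, Q}⁺: GQ→JLP adds J, L, P → {G, J, L, P, Q}.
Any other superkey contains one of these as a subset, so there are no further candidate keys.

P, GQ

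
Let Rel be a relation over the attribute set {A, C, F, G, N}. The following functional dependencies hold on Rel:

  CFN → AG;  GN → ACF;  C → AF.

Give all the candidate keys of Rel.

{C, N}, {G, N}

Attribute N never appears on the right-hand side of any dependency, so N must belong to every candidate key.
{N}⁺ = {N}, which is not all of the schema, so we must add further attributes.
{C, N}⁺: C→AF adds A, F; CFN→AG adds G → {A, C, F, G, N}.
{G, N}⁺: GN→ACF adds A, C, F → {A, C, F, G, N}.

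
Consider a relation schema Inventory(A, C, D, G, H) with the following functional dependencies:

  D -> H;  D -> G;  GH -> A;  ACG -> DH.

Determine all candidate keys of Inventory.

{C, D}⁺: D→H adds H; D→G adds G; GH→A adds A → {A, C, D, G, H}.
{A, C, G}⁺: ACG→DH adds D, H → {A, C, D, G, H}.
{C, G, H}⁺: GH→A adds A; ACG→DH adds D → {A, C, D, G, H}.

CD; ACG; CGH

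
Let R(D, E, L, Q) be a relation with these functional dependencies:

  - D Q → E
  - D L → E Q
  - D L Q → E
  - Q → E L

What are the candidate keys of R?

{D, L}⁺: DL→EQ adds E, Q → {D, E, L, Q}. Minimal: {L}⁺ = {L}; {D}⁺ = {D} — none reach the full schema.
{D, Q}⁺: DQ→E adds E; Q→EL adds L → {D, E, L, Q}. Minimal: {Q}⁺ = {E, L, Q}; {D}⁺ = {D} — none reach the full schema.

{D, L}; {D, Q}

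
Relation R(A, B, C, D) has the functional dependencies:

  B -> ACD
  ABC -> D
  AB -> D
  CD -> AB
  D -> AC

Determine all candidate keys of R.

{B}, {D}

{B}⁺: B→ACD adds A, C, D → {A, B, C, D}.
{D}⁺: D→AC adds A, C; CD→AB adds B → {A, B, C, D}.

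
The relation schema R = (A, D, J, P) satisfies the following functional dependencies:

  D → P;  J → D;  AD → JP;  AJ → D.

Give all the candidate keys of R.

{A, D}; {A, J}

Attribute A never appears on the right-hand side of any dependency, so A must belong to every candidate key.
{A}⁺ = {A}, which is not all of the schema, so we must add further attributes.
{A, D}⁺: D→P adds P; AD→JP adds J → {A, D, J, P}. Minimal: {D}⁺ = {D, P}; {A}⁺ = {A} — none reach the full schema.
{A, J}⁺: J→D adds D; AD→JP adds P → {A, D, J, P}. Minimal: {J}⁺ = {D, J, P}; {A}⁺ = {A} — none reach the full schema.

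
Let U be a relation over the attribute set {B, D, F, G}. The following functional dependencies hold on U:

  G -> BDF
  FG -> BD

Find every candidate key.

{G}

Attribute G never appears on the right-hand side of any dependency, so G must belong to every candidate key.
{G}⁺ = {B, D, F, G}, which is all of the schema, so {G} is the only candidate key.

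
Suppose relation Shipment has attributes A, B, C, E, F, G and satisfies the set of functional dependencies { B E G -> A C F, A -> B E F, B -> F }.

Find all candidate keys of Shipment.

Attribute G never appears on the right-hand side of any dependency, so G must belong to every candidate key.
{G}⁺ = {G}, which is not all of the schema, so we must add further attributes.
{A, G}⁺: A→BEF adds B, E, F; BEG→ACF adds C → {A, B, C, E, F, G}.
{B, E, G}⁺: BEG→ACF adds A, C, F → {A, B, C, E, F, G}.
Any other superkey contains one of these as a subset, so there are no further candidate keys.

AG; BEG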